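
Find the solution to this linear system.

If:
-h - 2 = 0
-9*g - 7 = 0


Then:
g = -7/9
h = -2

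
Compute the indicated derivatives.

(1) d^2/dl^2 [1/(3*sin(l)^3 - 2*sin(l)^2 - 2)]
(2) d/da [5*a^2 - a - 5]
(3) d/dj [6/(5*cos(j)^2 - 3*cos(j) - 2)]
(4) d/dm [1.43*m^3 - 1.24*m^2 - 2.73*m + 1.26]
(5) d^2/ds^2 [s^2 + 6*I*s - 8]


(1) = (81*sin(l)^6 - 66*sin(l)^5 - 92*sin(l)^4 + 150*sin(l)^3 - 40*sin(l)^2 - 36*sin(l) + 8)/(-3*sin(l)^3 + 2*sin(l)^2 + 2)^3
(2) = 10*a - 1
(3) = 6*(10*cos(j) - 3)*sin(j)/(-5*cos(j)^2 + 3*cos(j) + 2)^2
(4) = 4.29*m^2 - 2.48*m - 2.73
(5) = 2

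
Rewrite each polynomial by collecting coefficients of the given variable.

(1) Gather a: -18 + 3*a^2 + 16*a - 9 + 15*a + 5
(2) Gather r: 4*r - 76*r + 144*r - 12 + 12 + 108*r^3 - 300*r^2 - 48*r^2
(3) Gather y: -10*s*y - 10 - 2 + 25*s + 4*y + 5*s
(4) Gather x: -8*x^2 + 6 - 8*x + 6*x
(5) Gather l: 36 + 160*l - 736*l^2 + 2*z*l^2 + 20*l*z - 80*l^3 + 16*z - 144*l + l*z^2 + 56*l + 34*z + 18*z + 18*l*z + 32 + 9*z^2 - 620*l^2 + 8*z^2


(1) = 3*a^2 + 31*a - 22
(2) = 108*r^3 - 348*r^2 + 72*r
(3) = 30*s + y*(4 - 10*s) - 12
(4) = -8*x^2 - 2*x + 6
(5) = -80*l^3 + l^2*(2*z - 1356) + l*(z^2 + 38*z + 72) + 17*z^2 + 68*z + 68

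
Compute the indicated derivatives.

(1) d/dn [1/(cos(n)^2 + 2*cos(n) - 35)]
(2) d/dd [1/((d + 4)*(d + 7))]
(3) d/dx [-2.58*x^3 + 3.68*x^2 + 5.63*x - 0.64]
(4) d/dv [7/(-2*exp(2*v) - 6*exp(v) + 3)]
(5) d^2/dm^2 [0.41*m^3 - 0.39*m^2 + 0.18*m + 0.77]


(1) = 2*(cos(n) + 1)*sin(n)/(cos(n)^2 + 2*cos(n) - 35)^2
(2) = (-2*d - 11)/(d^4 + 22*d^3 + 177*d^2 + 616*d + 784)
(3) = -7.74*x^2 + 7.36*x + 5.63
(4) = (28*exp(v) + 42)*exp(v)/(2*exp(2*v) + 6*exp(v) - 3)^2
(5) = 2.46*m - 0.78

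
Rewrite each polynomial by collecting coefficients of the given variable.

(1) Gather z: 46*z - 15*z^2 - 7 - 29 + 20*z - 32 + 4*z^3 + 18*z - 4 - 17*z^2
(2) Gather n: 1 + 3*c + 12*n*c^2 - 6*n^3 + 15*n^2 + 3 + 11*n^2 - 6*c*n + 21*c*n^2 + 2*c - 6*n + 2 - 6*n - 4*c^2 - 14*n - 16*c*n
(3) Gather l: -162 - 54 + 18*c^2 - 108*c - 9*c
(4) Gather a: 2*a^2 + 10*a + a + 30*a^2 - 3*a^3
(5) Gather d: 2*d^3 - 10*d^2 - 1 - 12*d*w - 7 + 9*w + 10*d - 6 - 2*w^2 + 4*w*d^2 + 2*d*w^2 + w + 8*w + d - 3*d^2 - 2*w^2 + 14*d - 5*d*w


(1) = 4*z^3 - 32*z^2 + 84*z - 72
(2) = -4*c^2 + 5*c - 6*n^3 + n^2*(21*c + 26) + n*(12*c^2 - 22*c - 26) + 6
(3) = 18*c^2 - 117*c - 216
(4) = -3*a^3 + 32*a^2 + 11*a
(5) = 2*d^3 + d^2*(4*w - 13) + d*(2*w^2 - 17*w + 25) - 4*w^2 + 18*w - 14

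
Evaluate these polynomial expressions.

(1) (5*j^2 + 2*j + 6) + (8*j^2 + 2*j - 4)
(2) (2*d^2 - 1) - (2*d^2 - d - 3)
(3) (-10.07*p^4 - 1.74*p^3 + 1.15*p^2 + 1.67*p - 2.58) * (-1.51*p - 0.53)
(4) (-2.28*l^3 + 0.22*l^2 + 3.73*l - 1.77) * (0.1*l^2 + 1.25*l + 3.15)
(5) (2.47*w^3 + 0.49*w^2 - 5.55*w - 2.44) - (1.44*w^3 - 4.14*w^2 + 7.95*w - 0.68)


(1) = 13*j^2 + 4*j + 2
(2) = d + 2
(3) = 15.2057*p^5 + 7.9645*p^4 - 0.8143*p^3 - 3.1312*p^2 + 3.0107*p + 1.3674
(4) = -0.228*l^5 - 2.828*l^4 - 6.534*l^3 + 5.1785*l^2 + 9.537*l - 5.5755
(5) = 1.03*w^3 + 4.63*w^2 - 13.5*w - 1.76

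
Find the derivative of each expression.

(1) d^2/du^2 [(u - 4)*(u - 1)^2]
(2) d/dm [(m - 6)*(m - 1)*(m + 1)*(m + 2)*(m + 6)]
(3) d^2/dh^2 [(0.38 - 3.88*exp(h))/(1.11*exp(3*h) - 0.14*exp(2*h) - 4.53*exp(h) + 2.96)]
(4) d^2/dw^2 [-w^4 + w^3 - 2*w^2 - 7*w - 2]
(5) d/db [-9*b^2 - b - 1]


(1) = 6*u - 12
(2) = 5*m^4 + 8*m^3 - 111*m^2 - 148*m + 36
(3) = (-19.122192*exp(6*h) + 6.022638*exp(5*h) - 78.764836*exp(4*h) + 164.394644*exp(3*h) - 20.160996*exp(2*h) - 43.598314*exp(h) - 28.899664)*exp(h)/(1.367631*exp(9*h) - 0.517482*exp(8*h) - 16.678971*exp(7*h) + 15.162076*exp(6*h) + 65.308329*exp(5*h) - 97.747338*exp(4*h) - 52.520157*exp(3*h) + 178.54572*exp(2*h) - 119.070144*exp(h) + 25.934336)
(4) = -12*w^2 + 6*w - 4
(5) = -18*b - 1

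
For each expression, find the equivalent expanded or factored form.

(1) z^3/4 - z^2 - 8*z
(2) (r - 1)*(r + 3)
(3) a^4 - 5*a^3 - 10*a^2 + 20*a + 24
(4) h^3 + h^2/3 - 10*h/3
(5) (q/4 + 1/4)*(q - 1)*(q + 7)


(1) = z*(z/4 + 1)*(z - 8)
(2) = r^2 + 2*r - 3
(3) = (a - 6)*(a - 2)*(a + 1)*(a + 2)
(4) = h*(h - 5/3)*(h + 2)
(5) = q^3/4 + 7*q^2/4 - q/4 - 7/4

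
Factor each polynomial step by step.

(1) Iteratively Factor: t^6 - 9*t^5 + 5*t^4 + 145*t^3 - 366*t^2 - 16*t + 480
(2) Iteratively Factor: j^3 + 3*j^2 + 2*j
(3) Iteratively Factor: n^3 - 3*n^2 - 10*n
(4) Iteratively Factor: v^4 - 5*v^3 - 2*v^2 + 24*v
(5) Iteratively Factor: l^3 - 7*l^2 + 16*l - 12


(1) = (t + 1)*(t^5 - 10*t^4 + 15*t^3 + 130*t^2 - 496*t + 480) = (t - 4)*(t + 1)*(t^4 - 6*t^3 - 9*t^2 + 94*t - 120) = (t - 5)*(t - 4)*(t + 1)*(t^3 - t^2 - 14*t + 24) = (t - 5)*(t - 4)*(t - 2)*(t + 1)*(t^2 + t - 12) = (t - 5)*(t - 4)*(t - 3)*(t - 2)*(t + 1)*(t + 4)
(2) = (j + 1)*(j^2 + 2*j) = (j + 1)*(j + 2)*(j)
(3) = (n)*(n^2 - 3*n - 10) = n*(n - 5)*(n + 2)
(4) = (v - 4)*(v^3 - v^2 - 6*v) = v*(v - 4)*(v^2 - v - 6) = v*(v - 4)*(v - 3)*(v + 2)
(5) = (l - 3)*(l^2 - 4*l + 4) = (l - 3)*(l - 2)*(l - 2)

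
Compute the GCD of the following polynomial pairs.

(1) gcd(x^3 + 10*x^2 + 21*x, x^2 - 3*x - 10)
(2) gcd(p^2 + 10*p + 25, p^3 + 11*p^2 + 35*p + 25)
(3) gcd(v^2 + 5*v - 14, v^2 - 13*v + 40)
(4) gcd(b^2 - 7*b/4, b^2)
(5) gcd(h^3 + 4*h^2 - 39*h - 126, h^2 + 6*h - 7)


(1) = gcd(x*(x + 3)*(x + 7), (x - 5)*(x + 2)) = 1
(2) = p^2 + 10*p + 25
(3) = 1
(4) = b
(5) = h + 7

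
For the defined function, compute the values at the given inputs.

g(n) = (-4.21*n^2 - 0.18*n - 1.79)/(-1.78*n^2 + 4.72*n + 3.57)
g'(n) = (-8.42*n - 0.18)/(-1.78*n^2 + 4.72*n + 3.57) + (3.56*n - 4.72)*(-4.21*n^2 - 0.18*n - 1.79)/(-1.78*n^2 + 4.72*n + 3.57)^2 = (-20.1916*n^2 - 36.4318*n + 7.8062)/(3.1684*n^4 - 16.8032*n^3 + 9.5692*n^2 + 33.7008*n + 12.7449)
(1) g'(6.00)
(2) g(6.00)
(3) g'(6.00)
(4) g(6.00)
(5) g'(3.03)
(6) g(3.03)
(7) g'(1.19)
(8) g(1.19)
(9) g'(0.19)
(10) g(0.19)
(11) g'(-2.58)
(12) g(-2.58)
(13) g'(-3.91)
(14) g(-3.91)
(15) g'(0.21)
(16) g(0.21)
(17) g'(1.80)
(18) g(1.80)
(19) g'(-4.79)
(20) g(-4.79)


(1) = -0.90
(2) = 4.80
(3) = -0.90
(4) = 4.80
(5) = -123.08
(6) = -26.80
(7) = -1.44
(8) = -1.19
(9) = 0.01
(10) = -0.45
(11) = -0.08
(12) = 1.43
(13) = -0.09
(14) = 1.55
(15) = -0.04
(16) = -0.45
(17) = -3.11
(18) = -2.50
(19) = -0.08
(20) = 1.63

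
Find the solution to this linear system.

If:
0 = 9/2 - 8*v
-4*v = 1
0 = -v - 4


Then:
No Solution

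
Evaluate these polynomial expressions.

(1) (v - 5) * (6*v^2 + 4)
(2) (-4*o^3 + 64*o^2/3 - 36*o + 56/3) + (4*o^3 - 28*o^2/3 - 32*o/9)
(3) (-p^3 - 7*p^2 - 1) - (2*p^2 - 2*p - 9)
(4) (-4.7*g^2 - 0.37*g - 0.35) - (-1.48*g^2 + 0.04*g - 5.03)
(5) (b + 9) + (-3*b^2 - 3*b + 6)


(1) = 6*v^3 - 30*v^2 + 4*v - 20
(2) = 12*o^2 - 356*o/9 + 56/3
(3) = -p^3 - 9*p^2 + 2*p + 8
(4) = -3.22*g^2 - 0.41*g + 4.68
(5) = -3*b^2 - 2*b + 15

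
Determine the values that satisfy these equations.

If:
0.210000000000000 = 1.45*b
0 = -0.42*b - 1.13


Then:
No Solution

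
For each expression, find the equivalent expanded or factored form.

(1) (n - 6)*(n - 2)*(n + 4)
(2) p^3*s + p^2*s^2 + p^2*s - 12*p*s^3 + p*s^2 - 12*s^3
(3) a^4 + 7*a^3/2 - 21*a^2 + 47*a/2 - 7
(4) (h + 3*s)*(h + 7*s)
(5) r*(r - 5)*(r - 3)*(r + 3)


(1) = n^3 - 4*n^2 - 20*n + 48
(2) = (p - 3*s)*(p + 4*s)*(p*s + s)
(3) = (a - 2)*(a - 1)*(a - 1/2)*(a + 7)
(4) = h^2 + 10*h*s + 21*s^2
(5) = r^4 - 5*r^3 - 9*r^2 + 45*r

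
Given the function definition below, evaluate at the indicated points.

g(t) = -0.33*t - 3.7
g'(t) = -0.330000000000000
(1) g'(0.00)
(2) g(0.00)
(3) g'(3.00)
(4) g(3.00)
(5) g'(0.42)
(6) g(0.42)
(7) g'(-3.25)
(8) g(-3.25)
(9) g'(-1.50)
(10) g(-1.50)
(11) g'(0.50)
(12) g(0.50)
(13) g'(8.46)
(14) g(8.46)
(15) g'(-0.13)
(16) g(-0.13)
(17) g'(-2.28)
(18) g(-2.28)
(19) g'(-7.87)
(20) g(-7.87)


(1) = -0.33
(2) = -3.70
(3) = -0.33
(4) = -4.69
(5) = -0.33
(6) = -3.84
(7) = -0.33
(8) = -2.63
(9) = -0.33
(10) = -3.21
(11) = -0.33
(12) = -3.87
(13) = -0.33
(14) = -6.49
(15) = -0.33
(16) = -3.66
(17) = -0.33
(18) = -2.95
(19) = -0.33
(20) = -1.10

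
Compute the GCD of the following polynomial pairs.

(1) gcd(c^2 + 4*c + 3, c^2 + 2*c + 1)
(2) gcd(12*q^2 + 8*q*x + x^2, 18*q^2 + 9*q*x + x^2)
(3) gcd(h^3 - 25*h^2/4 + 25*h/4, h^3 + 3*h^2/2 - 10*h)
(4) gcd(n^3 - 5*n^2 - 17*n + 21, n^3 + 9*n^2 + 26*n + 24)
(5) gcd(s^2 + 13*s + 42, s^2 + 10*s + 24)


(1) = c + 1
(2) = gcd((2*q + x)*(6*q + x), (3*q + x)*(6*q + x)) = 6*q + x
(3) = gcd(h*(h - 5)*(h - 5/4), h*(h - 5/2)*(h + 4)) = h
(4) = n + 3
(5) = gcd((s + 6)*(s + 7), (s + 4)*(s + 6)) = s + 6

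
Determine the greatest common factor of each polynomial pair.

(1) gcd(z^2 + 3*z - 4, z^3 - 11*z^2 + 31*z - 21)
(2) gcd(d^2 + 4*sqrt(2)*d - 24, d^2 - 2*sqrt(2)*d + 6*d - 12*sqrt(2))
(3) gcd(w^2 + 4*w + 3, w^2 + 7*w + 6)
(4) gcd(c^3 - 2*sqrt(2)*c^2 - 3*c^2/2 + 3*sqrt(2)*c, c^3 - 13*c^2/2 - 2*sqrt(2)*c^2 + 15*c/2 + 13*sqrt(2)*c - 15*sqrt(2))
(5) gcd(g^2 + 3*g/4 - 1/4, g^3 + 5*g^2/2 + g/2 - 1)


(1) = z - 1
(2) = gcd((d - 2*sqrt(2))*(d + 6*sqrt(2)), (d + 6)*(d - 2*sqrt(2))) = d - 2*sqrt(2)
(3) = w + 1
(4) = gcd(c*(c - 3/2)*(c - 2*sqrt(2)), (c - 5)*(c - 3/2)*(c - 2*sqrt(2))) = c^2 + c*(-2*sqrt(2) - 3/2) + 3*sqrt(2)
(5) = g + 1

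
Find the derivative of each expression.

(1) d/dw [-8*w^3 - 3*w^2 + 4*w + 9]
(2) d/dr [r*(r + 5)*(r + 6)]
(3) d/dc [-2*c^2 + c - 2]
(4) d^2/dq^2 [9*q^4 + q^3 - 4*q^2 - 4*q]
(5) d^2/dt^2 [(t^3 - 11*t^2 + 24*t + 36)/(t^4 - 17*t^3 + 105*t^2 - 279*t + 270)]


(1) = -24*w^2 - 6*w + 4
(2) = 3*r^2 + 22*r + 30
(3) = 1 - 4*c
(4) = 108*q^2 + 6*q - 8
(5) = 2*(t^4 - 9*t^3 - 51*t^2 + 637*t - 1434)/(t^7 - 27*t^6 + 309*t^5 - 1943*t^4 + 7251*t^3 - 16065*t^2 + 19575*t - 10125)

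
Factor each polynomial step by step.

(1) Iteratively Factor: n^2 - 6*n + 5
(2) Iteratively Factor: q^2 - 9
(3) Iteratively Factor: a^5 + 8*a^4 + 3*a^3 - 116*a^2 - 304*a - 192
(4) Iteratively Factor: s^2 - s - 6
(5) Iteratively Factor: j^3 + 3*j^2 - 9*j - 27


(1) = (n - 1)*(n - 5)
(2) = (q + 3)*(q - 3)
(3) = (a + 4)*(a^4 + 4*a^3 - 13*a^2 - 64*a - 48) = (a + 1)*(a + 4)*(a^3 + 3*a^2 - 16*a - 48) = (a + 1)*(a + 3)*(a + 4)*(a^2 - 16) = (a + 1)*(a + 3)*(a + 4)^2*(a - 4)
(4) = (s - 3)*(s + 2)
(5) = (j + 3)*(j^2 - 9) = (j + 3)^2*(j - 3)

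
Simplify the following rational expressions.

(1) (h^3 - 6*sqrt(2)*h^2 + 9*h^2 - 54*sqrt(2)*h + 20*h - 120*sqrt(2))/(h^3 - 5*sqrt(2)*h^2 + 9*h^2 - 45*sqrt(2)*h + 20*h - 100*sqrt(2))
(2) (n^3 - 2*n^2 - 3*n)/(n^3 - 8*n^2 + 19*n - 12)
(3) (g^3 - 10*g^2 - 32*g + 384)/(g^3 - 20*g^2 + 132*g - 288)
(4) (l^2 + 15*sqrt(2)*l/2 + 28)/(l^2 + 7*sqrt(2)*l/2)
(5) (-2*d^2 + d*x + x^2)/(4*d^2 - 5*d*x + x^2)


(1) = (h - 6*sqrt(2))/(h - 5*sqrt(2))
(2) = (n^2 + n)/(n^2 - 5*n + 4)
(3) = (g^2 - 2*g - 48)/(g^2 - 12*g + 36)
(4) = (4*l + 16*sqrt(2))/(4*l)
(5) = (2*d + x)/(-4*d + x)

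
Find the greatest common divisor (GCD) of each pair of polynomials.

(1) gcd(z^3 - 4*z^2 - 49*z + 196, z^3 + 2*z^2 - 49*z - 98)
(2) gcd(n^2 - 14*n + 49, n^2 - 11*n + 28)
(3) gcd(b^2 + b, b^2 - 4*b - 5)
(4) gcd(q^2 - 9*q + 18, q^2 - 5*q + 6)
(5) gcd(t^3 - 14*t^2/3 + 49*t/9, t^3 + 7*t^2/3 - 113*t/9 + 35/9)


(1) = gcd((z - 7)*(z - 4)*(z + 7), (z - 7)*(z + 2)*(z + 7)) = z^2 - 49
(2) = gcd((n - 7)^2, (n - 7)*(n - 4)) = n - 7
(3) = gcd(b*(b + 1), (b - 5)*(b + 1)) = b + 1
(4) = gcd((q - 6)*(q - 3), (q - 3)*(q - 2)) = q - 3
(5) = t - 7/3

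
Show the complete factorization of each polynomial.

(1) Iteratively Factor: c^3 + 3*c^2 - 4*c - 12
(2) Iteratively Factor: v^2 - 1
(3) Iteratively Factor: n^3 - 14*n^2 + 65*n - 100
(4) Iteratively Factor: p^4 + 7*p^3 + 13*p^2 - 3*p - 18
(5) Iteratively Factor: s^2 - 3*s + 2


(1) = (c + 3)*(c^2 - 4) = (c + 2)*(c + 3)*(c - 2)
(2) = (v + 1)*(v - 1)
(3) = (n - 4)*(n^2 - 10*n + 25) = (n - 5)*(n - 4)*(n - 5)
(4) = (p + 3)*(p^3 + 4*p^2 + p - 6) = (p + 2)*(p + 3)*(p^2 + 2*p - 3) = (p + 2)*(p + 3)^2*(p - 1)
(5) = (s - 2)*(s - 1)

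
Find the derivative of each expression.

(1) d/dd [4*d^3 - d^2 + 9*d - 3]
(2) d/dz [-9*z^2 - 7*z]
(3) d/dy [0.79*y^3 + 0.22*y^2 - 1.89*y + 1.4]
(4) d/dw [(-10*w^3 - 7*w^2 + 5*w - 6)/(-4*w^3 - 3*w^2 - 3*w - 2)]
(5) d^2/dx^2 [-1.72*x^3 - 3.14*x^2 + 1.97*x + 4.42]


(1) = 12*d^2 - 2*d + 9
(2) = -18*z - 7
(3) = 2.37*y^2 + 0.44*y - 1.89
(4) = 2*(w^4 + 50*w^3 + 12*w^2 - 4*w - 14)/(16*w^6 + 24*w^5 + 33*w^4 + 34*w^3 + 21*w^2 + 12*w + 4)
(5) = -10.32*x - 6.28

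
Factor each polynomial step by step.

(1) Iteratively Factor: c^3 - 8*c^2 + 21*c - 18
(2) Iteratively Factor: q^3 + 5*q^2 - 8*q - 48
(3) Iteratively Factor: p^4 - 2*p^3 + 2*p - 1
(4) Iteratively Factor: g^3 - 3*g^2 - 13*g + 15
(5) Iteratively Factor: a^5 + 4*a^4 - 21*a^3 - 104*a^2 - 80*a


(1) = (c - 2)*(c^2 - 6*c + 9) = (c - 3)*(c - 2)*(c - 3)
(2) = (q + 4)*(q^2 + q - 12) = (q - 3)*(q + 4)*(q + 4)
(3) = (p - 1)*(p^3 - p^2 - p + 1) = (p - 1)^2*(p^2 - 1) = (p - 1)^2*(p + 1)*(p - 1)
(4) = (g + 3)*(g^2 - 6*g + 5) = (g - 1)*(g + 3)*(g - 5)
(5) = (a + 4)*(a^4 - 21*a^2 - 20*a) = (a + 4)^2*(a^3 - 4*a^2 - 5*a) = a*(a + 4)^2*(a^2 - 4*a - 5) = a*(a - 5)*(a + 4)^2*(a + 1)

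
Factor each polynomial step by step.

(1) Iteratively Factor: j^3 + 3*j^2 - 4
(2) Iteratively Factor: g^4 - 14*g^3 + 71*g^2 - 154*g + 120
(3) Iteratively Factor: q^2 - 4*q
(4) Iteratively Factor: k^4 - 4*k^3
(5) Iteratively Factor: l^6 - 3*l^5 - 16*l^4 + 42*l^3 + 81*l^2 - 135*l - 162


(1) = (j - 1)*(j^2 + 4*j + 4) = (j - 1)*(j + 2)*(j + 2)
(2) = (g - 3)*(g^3 - 11*g^2 + 38*g - 40) = (g - 4)*(g - 3)*(g^2 - 7*g + 10) = (g - 4)*(g - 3)*(g - 2)*(g - 5)
(3) = (q)*(q - 4)
(4) = (k)*(k^3 - 4*k^2) = k^2*(k^2 - 4*k) = k^2*(k - 4)*(k)
(5) = (l + 2)*(l^5 - 5*l^4 - 6*l^3 + 54*l^2 - 27*l - 81) = (l - 3)*(l + 2)*(l^4 - 2*l^3 - 12*l^2 + 18*l + 27) = (l - 3)^2*(l + 2)*(l^3 + l^2 - 9*l - 9) = (l - 3)^2*(l + 2)*(l + 3)*(l^2 - 2*l - 3) = (l - 3)^3*(l + 2)*(l + 3)*(l + 1)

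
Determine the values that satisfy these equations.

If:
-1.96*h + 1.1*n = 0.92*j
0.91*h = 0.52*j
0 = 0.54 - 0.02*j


Then:
h = 15.43
j = 27.00
n = 50.07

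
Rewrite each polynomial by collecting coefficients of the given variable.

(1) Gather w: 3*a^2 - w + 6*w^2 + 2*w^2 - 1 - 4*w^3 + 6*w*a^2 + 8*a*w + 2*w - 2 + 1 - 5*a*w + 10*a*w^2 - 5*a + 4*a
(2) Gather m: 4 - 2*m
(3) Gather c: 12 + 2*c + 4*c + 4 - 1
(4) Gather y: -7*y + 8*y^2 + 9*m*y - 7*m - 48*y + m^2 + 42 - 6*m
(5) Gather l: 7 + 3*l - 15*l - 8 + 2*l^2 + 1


(1) = 3*a^2 - a - 4*w^3 + w^2*(10*a + 8) + w*(6*a^2 + 3*a + 1) - 2
(2) = 4 - 2*m
(3) = 6*c + 15
(4) = m^2 - 13*m + 8*y^2 + y*(9*m - 55) + 42
(5) = 2*l^2 - 12*l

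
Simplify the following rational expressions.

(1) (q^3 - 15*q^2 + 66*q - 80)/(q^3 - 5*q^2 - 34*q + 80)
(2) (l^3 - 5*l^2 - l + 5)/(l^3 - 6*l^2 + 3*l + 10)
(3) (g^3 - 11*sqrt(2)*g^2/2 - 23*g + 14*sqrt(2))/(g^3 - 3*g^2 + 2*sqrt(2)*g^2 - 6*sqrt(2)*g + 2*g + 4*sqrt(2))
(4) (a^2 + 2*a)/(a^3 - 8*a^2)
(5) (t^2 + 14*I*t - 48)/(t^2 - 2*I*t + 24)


(1) = (q - 5)/(q + 5)
(2) = (l - 1)/(l - 2)
(3) = (2*g^2 - 15*sqrt(2)*g + 14)/(2*g^2 - 6*g + 4)
(4) = (a + 2)/(a^2 - 8*a)
(5) = (t^2 + 14*I*t - 48)/(t^2 - 2*I*t + 24)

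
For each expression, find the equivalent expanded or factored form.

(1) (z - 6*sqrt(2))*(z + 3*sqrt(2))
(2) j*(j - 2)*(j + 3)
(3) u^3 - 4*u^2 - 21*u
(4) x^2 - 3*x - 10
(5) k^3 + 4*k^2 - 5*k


(1) = z^2 - 3*sqrt(2)*z - 36
(2) = j^3 + j^2 - 6*j
(3) = u*(u - 7)*(u + 3)
(4) = (x - 5)*(x + 2)
(5) = k*(k - 1)*(k + 5)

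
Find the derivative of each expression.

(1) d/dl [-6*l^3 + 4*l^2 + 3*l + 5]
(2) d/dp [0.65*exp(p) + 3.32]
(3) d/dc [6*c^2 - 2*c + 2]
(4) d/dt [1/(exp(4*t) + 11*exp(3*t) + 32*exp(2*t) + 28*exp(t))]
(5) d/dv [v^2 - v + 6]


(1) = -18*l^2 + 8*l + 3
(2) = 0.65*exp(p)
(3) = 12*c - 2
(4) = (-4*exp(3*t) - 33*exp(2*t) - 64*exp(t) - 28)*exp(-t)/(exp(3*t) + 11*exp(2*t) + 32*exp(t) + 28)^2
(5) = 2*v - 1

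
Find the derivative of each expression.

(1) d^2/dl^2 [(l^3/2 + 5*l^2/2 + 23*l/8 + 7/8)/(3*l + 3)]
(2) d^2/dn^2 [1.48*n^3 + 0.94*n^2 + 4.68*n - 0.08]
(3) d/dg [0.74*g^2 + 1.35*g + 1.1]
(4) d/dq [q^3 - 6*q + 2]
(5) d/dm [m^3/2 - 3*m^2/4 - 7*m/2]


(1) = 1/3
(2) = 8.88*n + 1.88
(3) = 1.48*g + 1.35
(4) = 3*q^2 - 6
(5) = 3*m^2/2 - 3*m/2 - 7/2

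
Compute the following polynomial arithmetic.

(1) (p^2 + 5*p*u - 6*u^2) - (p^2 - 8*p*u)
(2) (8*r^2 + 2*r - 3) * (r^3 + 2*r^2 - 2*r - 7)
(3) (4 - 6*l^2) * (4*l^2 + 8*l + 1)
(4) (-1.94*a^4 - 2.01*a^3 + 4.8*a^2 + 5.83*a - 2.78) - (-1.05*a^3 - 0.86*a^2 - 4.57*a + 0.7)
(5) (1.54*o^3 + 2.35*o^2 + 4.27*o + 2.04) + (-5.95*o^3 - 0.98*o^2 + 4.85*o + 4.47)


(1) = 13*p*u - 6*u^2
(2) = 8*r^5 + 18*r^4 - 15*r^3 - 66*r^2 - 8*r + 21
(3) = -24*l^4 - 48*l^3 + 10*l^2 + 32*l + 4
(4) = -1.94*a^4 - 0.96*a^3 + 5.66*a^2 + 10.4*a - 3.48
(5) = -4.41*o^3 + 1.37*o^2 + 9.12*o + 6.51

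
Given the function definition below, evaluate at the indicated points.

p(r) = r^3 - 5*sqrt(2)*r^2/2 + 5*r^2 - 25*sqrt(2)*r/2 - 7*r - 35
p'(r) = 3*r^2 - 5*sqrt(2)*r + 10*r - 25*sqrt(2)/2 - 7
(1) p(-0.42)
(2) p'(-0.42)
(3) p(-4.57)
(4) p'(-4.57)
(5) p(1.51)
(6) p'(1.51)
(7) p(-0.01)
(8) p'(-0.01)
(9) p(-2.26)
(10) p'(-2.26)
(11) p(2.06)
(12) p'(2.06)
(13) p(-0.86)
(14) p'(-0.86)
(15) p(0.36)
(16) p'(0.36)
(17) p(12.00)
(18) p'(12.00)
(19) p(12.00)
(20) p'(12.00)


(1) = -24.45
(2) = -25.38
(3) = 12.92
(4) = 24.59
(5) = -65.48
(6) = -13.41
(7) = -34.75
(8) = -24.71
(9) = 16.71
(10) = -15.97
(11) = -70.88
(12) = -5.91
(13) = -13.33
(14) = -24.98
(15) = -43.65
(16) = -23.23
(17) = 1607.75
(18) = 442.47
(19) = 1607.75
(20) = 442.47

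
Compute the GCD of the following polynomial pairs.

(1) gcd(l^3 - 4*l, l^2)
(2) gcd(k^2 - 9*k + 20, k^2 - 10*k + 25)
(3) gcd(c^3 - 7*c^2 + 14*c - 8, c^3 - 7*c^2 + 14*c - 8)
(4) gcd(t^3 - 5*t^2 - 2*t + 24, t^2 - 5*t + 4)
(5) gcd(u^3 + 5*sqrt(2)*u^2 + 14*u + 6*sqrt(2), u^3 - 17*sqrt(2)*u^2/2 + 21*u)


(1) = gcd(l*(l - 2)*(l + 2), l^2) = l
(2) = k - 5
(3) = c^3 - 7*c^2 + 14*c - 8
(4) = t - 4
(5) = gcd((u + sqrt(2))^2*(u + 3*sqrt(2)), u*(u - 7*sqrt(2))*(u - 3*sqrt(2)/2)) = 1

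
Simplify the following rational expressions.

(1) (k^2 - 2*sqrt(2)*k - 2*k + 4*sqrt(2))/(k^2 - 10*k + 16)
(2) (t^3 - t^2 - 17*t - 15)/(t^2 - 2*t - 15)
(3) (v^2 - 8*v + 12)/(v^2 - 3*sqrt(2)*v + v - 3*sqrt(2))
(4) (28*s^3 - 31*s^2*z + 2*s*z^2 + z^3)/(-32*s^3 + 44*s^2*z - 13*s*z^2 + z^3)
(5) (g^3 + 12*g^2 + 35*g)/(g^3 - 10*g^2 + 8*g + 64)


(1) = (k - 2*sqrt(2))/(k - 8)
(2) = t + 1
(3) = (v^2 - 8*v + 12)/(v^2 + v*(1 - 3*sqrt(2)) - 3*sqrt(2))
(4) = (7*s + z)/(-8*s + z)
(5) = (g^3 + 12*g^2 + 35*g)/(g^3 - 10*g^2 + 8*g + 64)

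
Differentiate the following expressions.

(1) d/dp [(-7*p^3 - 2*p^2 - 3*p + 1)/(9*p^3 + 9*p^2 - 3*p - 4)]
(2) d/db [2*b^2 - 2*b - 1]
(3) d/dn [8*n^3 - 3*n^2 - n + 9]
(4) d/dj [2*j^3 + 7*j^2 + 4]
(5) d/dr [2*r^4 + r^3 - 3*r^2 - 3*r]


(1) = (-45*p^4 + 96*p^3 + 90*p^2 - 2*p + 15)/(81*p^6 + 162*p^5 + 27*p^4 - 126*p^3 - 63*p^2 + 24*p + 16)
(2) = 4*b - 2
(3) = 24*n^2 - 6*n - 1
(4) = 2*j*(3*j + 7)
(5) = 8*r^3 + 3*r^2 - 6*r - 3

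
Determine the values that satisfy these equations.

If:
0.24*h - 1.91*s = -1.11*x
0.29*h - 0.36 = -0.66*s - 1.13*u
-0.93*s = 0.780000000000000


Then:
h = -4.625*x - 6.6747311827957
s = -0.84
u = 1.18694690265487*x + 2.52143400894471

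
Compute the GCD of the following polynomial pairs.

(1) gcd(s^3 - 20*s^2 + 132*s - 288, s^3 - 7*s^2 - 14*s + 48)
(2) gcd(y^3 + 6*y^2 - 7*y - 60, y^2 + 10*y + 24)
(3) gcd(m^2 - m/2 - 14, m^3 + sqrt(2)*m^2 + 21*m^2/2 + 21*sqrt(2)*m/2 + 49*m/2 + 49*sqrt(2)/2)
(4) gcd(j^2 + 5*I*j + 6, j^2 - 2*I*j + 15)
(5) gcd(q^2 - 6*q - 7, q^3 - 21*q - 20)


(1) = s - 8
(2) = y + 4
(3) = gcd((m - 4)*(m + 7/2), (m + 7/2)*(m + 7)*(m + sqrt(2))) = m + 7/2
(4) = gcd((j - I)*(j + 6*I), (j - 5*I)*(j + 3*I)) = 1
(5) = q + 1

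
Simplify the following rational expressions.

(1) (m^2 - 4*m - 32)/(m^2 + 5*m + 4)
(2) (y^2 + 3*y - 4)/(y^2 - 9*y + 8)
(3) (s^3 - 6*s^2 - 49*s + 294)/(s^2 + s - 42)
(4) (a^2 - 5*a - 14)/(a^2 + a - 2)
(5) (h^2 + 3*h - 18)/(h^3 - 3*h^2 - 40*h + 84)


(1) = (m - 8)/(m + 1)
(2) = (y + 4)/(y - 8)
(3) = s - 7
(4) = (a - 7)/(a - 1)
(5) = (h - 3)/(h^2 - 9*h + 14)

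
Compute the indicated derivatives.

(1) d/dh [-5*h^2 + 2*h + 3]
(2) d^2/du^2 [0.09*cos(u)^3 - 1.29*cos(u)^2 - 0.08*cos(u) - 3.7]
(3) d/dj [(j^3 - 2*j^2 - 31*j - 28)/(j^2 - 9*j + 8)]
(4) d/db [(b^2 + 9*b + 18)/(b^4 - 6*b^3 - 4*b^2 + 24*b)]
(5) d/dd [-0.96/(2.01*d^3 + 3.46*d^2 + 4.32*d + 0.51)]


(1) = 2 - 10*h
(2) = 0.0125*cos(u) + 2.58*cos(2*u) - 0.2025*cos(3*u)
(3) = (j^4 - 18*j^3 + 73*j^2 + 24*j - 500)/(j^4 - 18*j^3 + 97*j^2 - 144*j + 64)
(4) = (-2*b^5 - 21*b^4 + 36*b^3 + 384*b^2 + 144*b - 432)/(b^2*(b^6 - 12*b^5 + 28*b^4 + 96*b^3 - 272*b^2 - 192*b + 576))
(5) = (5.7888*d^2 + 6.6432*d + 4.1472)/(2.01*d^3 + 3.46*d^2 + 4.32*d + 0.51)^2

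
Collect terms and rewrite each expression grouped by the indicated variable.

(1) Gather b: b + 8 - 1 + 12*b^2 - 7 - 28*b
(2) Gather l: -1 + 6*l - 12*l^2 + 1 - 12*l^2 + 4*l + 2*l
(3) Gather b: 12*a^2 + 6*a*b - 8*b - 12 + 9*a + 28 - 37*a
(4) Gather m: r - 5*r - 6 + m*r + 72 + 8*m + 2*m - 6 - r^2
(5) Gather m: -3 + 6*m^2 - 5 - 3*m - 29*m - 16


(1) = 12*b^2 - 27*b
(2) = -24*l^2 + 12*l
(3) = 12*a^2 - 28*a + b*(6*a - 8) + 16
(4) = m*(r + 10) - r^2 - 4*r + 60
(5) = 6*m^2 - 32*m - 24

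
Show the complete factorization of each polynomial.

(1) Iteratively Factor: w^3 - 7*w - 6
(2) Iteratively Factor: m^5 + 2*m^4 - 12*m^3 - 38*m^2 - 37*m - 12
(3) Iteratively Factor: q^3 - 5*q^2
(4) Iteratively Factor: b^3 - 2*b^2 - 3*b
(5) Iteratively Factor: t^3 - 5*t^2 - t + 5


(1) = (w + 2)*(w^2 - 2*w - 3) = (w + 1)*(w + 2)*(w - 3)
(2) = (m + 1)*(m^4 + m^3 - 13*m^2 - 25*m - 12) = (m + 1)^2*(m^3 - 13*m - 12) = (m + 1)^2*(m + 3)*(m^2 - 3*m - 4) = (m - 4)*(m + 1)^2*(m + 3)*(m + 1)
(3) = (q)*(q^2 - 5*q) = q^2*(q - 5)
(4) = (b - 3)*(b^2 + b) = (b - 3)*(b + 1)*(b)
(5) = (t + 1)*(t^2 - 6*t + 5) = (t - 1)*(t + 1)*(t - 5)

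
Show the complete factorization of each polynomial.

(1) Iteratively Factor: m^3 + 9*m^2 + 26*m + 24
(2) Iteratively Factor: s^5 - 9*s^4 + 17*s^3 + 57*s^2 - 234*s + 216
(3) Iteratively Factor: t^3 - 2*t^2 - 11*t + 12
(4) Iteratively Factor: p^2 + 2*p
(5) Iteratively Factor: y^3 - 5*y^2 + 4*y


(1) = (m + 2)*(m^2 + 7*m + 12) = (m + 2)*(m + 3)*(m + 4)
(2) = (s - 2)*(s^4 - 7*s^3 + 3*s^2 + 63*s - 108) = (s - 3)*(s - 2)*(s^3 - 4*s^2 - 9*s + 36) = (s - 4)*(s - 3)*(s - 2)*(s^2 - 9) = (s - 4)*(s - 3)*(s - 2)*(s + 3)*(s - 3)
(3) = (t + 3)*(t^2 - 5*t + 4) = (t - 4)*(t + 3)*(t - 1)
(4) = (p + 2)*(p)
(5) = (y)*(y^2 - 5*y + 4) = y*(y - 4)*(y - 1)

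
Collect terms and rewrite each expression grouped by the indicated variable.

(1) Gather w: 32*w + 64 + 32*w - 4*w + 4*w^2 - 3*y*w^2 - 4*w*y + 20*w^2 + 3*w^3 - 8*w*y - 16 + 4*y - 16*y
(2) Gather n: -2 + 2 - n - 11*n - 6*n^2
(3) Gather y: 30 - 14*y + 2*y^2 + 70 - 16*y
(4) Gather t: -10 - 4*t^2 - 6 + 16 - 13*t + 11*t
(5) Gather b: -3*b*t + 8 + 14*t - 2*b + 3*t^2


(1) = 3*w^3 + w^2*(24 - 3*y) + w*(60 - 12*y) - 12*y + 48
(2) = -6*n^2 - 12*n
(3) = 2*y^2 - 30*y + 100
(4) = -4*t^2 - 2*t
(5) = b*(-3*t - 2) + 3*t^2 + 14*t + 8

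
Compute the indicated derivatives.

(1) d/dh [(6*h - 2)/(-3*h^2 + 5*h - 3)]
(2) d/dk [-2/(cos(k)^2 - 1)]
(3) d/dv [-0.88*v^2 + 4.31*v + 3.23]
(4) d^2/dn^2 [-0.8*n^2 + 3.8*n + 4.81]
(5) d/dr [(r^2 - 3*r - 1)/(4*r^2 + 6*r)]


(1) = 2*(9*h^2 - 6*h - 4)/(9*h^4 - 30*h^3 + 43*h^2 - 30*h + 9)
(2) = -4*cos(k)/sin(k)^3
(3) = 4.31 - 1.76*v
(4) = -1.60000000000000
(5) = (9*r^2 + 4*r + 3)/(2*r^2*(4*r^2 + 12*r + 9))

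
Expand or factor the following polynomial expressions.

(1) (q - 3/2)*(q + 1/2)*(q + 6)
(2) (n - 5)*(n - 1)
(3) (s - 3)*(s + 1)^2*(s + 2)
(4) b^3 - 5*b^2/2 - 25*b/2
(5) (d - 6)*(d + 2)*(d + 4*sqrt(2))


(1) = q^3 + 5*q^2 - 27*q/4 - 9/2
(2) = n^2 - 6*n + 5
(3) = s^4 + s^3 - 7*s^2 - 13*s - 6
(4) = b*(b - 5)*(b + 5/2)
(5) = d^3 - 4*d^2 + 4*sqrt(2)*d^2 - 16*sqrt(2)*d - 12*d - 48*sqrt(2)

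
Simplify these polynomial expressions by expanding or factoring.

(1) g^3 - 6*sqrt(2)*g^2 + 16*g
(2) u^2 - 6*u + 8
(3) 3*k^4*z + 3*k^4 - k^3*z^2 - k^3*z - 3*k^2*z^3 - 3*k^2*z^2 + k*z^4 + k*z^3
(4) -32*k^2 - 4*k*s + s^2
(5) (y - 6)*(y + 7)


(1) = g*(g - 4*sqrt(2))*(g - 2*sqrt(2))
(2) = (u - 4)*(u - 2)
(3) = (-3*k + z)*(-k + z)*(k + z)*(k*z + k)
(4) = (-8*k + s)*(4*k + s)
(5) = y^2 + y - 42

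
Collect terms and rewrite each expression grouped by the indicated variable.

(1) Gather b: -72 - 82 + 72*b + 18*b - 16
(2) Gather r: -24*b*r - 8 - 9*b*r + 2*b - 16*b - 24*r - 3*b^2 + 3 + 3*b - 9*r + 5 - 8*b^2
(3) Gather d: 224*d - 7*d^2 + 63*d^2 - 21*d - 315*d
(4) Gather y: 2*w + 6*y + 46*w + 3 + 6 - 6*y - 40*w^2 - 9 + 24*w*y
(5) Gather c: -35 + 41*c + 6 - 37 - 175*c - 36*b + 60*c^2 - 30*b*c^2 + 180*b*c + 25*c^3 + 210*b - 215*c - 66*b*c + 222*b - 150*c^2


(1) = 90*b - 170
(2) = -11*b^2 - 11*b + r*(-33*b - 33)
(3) = 56*d^2 - 112*d
(4) = -40*w^2 + 24*w*y + 48*w
(5) = 396*b + 25*c^3 + c^2*(-30*b - 90) + c*(114*b - 349) - 66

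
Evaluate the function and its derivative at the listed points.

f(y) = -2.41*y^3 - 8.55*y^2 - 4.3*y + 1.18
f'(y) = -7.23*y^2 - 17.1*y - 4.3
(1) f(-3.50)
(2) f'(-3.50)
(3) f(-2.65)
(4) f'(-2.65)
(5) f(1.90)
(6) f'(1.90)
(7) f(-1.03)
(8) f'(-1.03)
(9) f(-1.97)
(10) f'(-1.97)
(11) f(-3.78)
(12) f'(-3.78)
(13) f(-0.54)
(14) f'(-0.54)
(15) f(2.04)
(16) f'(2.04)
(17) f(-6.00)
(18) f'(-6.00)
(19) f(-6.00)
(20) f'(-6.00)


(1) = 14.82
(2) = -33.02
(3) = -2.62
(4) = -9.76
(5) = -54.39
(6) = -62.89
(7) = -0.83
(8) = 5.64
(9) = -5.11
(10) = 1.33
(11) = 25.43
(12) = -42.97
(13) = 1.39
(14) = 2.83
(15) = -63.63
(16) = -69.27
(17) = 239.74
(18) = -161.98
(19) = 239.74
(20) = -161.98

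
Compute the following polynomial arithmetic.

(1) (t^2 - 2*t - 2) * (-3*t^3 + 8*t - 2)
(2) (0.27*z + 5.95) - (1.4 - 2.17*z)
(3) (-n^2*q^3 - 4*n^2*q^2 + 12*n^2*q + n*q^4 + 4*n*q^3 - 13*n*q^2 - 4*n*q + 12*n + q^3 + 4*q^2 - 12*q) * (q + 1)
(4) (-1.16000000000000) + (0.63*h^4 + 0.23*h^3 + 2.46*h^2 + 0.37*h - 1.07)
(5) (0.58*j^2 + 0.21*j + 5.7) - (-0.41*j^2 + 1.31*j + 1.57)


(1) = -3*t^5 + 6*t^4 + 14*t^3 - 18*t^2 - 12*t + 4
(2) = 2.44*z + 4.55
(3) = -n^2*q^4 - 5*n^2*q^3 + 8*n^2*q^2 + 12*n^2*q + n*q^5 + 5*n*q^4 - 9*n*q^3 - 17*n*q^2 + 8*n*q + 12*n + q^4 + 5*q^3 - 8*q^2 - 12*q
(4) = 0.63*h^4 + 0.23*h^3 + 2.46*h^2 + 0.37*h - 2.23
(5) = 0.99*j^2 - 1.1*j + 4.13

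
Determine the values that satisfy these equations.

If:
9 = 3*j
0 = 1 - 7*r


Then:
j = 3
r = 1/7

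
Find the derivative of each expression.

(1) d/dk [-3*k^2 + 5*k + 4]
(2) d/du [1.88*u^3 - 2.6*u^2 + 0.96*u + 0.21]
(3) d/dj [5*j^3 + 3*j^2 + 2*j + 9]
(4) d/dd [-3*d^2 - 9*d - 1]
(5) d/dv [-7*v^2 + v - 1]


(1) = 5 - 6*k
(2) = 5.64*u^2 - 5.2*u + 0.96
(3) = 15*j^2 + 6*j + 2
(4) = -6*d - 9
(5) = 1 - 14*v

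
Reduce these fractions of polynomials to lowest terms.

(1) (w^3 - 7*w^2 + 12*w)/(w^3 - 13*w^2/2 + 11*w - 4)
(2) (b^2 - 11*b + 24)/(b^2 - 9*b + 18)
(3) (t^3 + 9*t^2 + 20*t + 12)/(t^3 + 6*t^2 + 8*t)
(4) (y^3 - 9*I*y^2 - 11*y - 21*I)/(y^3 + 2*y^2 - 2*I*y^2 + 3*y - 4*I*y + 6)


(1) = (2*w^2 - 6*w)/(2*w^2 - 5*w + 2)
(2) = (b - 8)/(b - 6)
(3) = (t^2 + 7*t + 6)/(t^2 + 4*t)
(4) = (y - 7*I)/(y + 2)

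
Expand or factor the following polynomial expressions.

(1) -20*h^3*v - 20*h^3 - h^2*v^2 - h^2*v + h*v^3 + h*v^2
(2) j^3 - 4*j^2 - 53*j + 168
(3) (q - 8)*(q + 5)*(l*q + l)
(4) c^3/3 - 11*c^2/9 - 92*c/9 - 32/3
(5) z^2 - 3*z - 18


(1) = (-5*h + v)*(4*h + v)*(h*v + h)
(2) = (j - 8)*(j - 3)*(j + 7)
(3) = l*q^3 - 2*l*q^2 - 43*l*q - 40*l
(4) = (c/3 + 1)*(c - 8)*(c + 4/3)
(5) = (z - 6)*(z + 3)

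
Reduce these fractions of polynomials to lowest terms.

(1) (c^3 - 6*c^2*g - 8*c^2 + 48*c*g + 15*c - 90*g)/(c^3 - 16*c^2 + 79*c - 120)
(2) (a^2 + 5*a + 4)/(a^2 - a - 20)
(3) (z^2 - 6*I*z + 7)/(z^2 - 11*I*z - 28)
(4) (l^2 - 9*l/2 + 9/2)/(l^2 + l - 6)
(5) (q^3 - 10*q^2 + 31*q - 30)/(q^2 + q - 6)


(1) = (c - 6*g)/(c - 8)
(2) = (a + 1)/(a - 5)
(3) = (z + I)/(z - 4*I)
(4) = (2*l^2 - 9*l + 9)/(2*l^2 + 2*l - 12)
(5) = (q^2 - 8*q + 15)/(q + 3)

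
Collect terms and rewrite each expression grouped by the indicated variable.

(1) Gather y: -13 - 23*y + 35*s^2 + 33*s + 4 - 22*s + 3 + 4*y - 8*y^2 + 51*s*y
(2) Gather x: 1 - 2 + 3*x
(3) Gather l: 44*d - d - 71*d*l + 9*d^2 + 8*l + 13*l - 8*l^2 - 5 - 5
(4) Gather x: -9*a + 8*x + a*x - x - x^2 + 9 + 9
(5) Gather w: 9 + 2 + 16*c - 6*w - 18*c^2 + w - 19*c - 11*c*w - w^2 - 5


(1) = 35*s^2 + 11*s - 8*y^2 + y*(51*s - 19) - 6
(2) = 3*x - 1
(3) = 9*d^2 + 43*d - 8*l^2 + l*(21 - 71*d) - 10
(4) = -9*a - x^2 + x*(a + 7) + 18
(5) = -18*c^2 - 3*c - w^2 + w*(-11*c - 5) + 6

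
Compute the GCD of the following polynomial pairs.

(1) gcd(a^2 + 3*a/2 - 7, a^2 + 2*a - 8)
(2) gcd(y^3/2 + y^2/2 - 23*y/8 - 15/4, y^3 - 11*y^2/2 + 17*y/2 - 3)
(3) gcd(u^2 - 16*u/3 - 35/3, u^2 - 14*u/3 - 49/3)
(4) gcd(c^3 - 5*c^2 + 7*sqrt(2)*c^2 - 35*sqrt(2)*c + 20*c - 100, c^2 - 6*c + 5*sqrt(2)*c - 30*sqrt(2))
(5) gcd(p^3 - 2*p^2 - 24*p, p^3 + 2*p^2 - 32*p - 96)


(1) = a - 2
(2) = 1
(3) = gcd((u - 7)*(u + 5/3), (u - 7)*(u + 7/3)) = u - 7
(4) = gcd((c - 5)*(c + 2*sqrt(2))*(c + 5*sqrt(2)), (c - 6)*(c + 5*sqrt(2))) = c + 5*sqrt(2)
(5) = gcd(p*(p - 6)*(p + 4), (p - 6)*(p + 4)^2) = p^2 - 2*p - 24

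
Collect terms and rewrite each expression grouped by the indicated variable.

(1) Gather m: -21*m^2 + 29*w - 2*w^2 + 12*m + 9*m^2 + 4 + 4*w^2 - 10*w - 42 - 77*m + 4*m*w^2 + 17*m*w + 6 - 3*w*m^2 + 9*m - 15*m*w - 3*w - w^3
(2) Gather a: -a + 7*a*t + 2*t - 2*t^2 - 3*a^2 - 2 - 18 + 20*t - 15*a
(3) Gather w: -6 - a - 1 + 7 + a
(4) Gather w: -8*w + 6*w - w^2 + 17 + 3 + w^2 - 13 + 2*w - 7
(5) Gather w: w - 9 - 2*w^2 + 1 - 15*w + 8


(1) = m^2*(-3*w - 12) + m*(4*w^2 + 2*w - 56) - w^3 + 2*w^2 + 16*w - 32
(2) = -3*a^2 + a*(7*t - 16) - 2*t^2 + 22*t - 20
(3) = 0
(4) = 0
(5) = -2*w^2 - 14*w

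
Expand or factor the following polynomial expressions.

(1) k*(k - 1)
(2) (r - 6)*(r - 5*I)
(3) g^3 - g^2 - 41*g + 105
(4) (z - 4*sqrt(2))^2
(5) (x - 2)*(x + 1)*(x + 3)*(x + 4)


(1) = k^2 - k
(2) = r^2 - 6*r - 5*I*r + 30*I
(3) = (g - 5)*(g - 3)*(g + 7)
(4) = z^2 - 8*sqrt(2)*z + 32
(5) = x^4 + 6*x^3 + 3*x^2 - 26*x - 24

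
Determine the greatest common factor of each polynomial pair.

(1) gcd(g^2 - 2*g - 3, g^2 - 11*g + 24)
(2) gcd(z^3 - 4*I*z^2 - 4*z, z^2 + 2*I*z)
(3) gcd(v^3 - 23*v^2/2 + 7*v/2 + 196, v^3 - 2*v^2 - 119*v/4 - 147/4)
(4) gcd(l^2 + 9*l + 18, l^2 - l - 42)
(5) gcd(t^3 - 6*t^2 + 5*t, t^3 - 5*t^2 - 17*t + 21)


(1) = gcd((g - 3)*(g + 1), (g - 8)*(g - 3)) = g - 3
(2) = z
(3) = gcd((v - 8)*(v - 7)*(v + 7/2), (v - 7)*(v + 3/2)*(v + 7/2)) = v^2 - 7*v/2 - 49/2
(4) = gcd((l + 3)*(l + 6), (l - 7)*(l + 6)) = l + 6
(5) = gcd(t*(t - 5)*(t - 1), (t - 7)*(t - 1)*(t + 3)) = t - 1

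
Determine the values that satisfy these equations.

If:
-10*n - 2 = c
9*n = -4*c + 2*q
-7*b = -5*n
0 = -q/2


Then:
b = -40/217
c = 18/31
n = -8/31
q = 0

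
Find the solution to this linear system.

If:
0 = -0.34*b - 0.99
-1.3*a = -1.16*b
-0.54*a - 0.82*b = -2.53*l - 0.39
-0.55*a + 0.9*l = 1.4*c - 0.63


Then:
a = -2.60
b = -2.91
c = 0.41
l = -1.65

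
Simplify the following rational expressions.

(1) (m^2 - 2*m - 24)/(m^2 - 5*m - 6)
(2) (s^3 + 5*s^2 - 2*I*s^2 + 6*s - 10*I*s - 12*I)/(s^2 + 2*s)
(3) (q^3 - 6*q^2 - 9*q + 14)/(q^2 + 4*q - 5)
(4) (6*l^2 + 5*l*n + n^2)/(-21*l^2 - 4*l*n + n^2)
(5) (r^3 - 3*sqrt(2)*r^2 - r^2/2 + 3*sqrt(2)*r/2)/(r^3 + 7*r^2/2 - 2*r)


(1) = (m + 4)/(m + 1)
(2) = (s^2 + s*(3 - 2*I) - 6*I)/s
(3) = (q^2 - 5*q - 14)/(q + 5)
(4) = (-2*l - n)/(7*l - n)
(5) = (4*r - 12*sqrt(2))/(4*r + 16)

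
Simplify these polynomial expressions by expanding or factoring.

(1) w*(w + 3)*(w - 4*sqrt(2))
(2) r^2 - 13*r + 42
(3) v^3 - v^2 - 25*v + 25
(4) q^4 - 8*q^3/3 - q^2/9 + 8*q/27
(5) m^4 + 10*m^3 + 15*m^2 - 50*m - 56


(1) = w^3 - 4*sqrt(2)*w^2 + 3*w^2 - 12*sqrt(2)*w
(2) = (r - 7)*(r - 6)
(3) = (v - 5)*(v - 1)*(v + 5)
(4) = q*(q - 8/3)*(q - 1/3)*(q + 1/3)
(5) = (m - 2)*(m + 1)*(m + 4)*(m + 7)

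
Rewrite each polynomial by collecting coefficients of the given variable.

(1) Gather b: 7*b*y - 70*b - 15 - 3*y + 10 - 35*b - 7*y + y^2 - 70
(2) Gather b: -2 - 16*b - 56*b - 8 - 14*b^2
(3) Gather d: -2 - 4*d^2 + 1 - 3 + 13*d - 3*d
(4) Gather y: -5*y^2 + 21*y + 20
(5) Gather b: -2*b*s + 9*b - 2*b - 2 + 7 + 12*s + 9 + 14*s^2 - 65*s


(1) = b*(7*y - 105) + y^2 - 10*y - 75
(2) = -14*b^2 - 72*b - 10
(3) = -4*d^2 + 10*d - 4
(4) = -5*y^2 + 21*y + 20
(5) = b*(7 - 2*s) + 14*s^2 - 53*s + 14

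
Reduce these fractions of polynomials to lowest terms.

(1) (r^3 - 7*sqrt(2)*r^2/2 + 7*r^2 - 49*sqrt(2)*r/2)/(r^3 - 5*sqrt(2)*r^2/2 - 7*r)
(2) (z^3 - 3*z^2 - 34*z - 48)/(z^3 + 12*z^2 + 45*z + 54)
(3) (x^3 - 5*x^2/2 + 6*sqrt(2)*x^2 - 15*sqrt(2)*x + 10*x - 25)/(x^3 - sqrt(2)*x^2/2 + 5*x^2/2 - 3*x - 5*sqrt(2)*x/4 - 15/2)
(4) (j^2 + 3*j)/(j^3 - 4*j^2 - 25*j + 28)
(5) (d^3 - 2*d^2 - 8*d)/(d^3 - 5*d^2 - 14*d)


(1) = (4*r + 28)/(4*r + 4*sqrt(2))
(2) = (z^2 - 6*z - 16)/(z^2 + 9*z + 18)
(3) = (8*x^2 + x*(-20 + 40*sqrt(2)) - 100*sqrt(2))/(8*x^2 + x*(20 - 12*sqrt(2)) - 30*sqrt(2))
(4) = (j^2 + 3*j)/(j^3 - 4*j^2 - 25*j + 28)
(5) = (d - 4)/(d - 7)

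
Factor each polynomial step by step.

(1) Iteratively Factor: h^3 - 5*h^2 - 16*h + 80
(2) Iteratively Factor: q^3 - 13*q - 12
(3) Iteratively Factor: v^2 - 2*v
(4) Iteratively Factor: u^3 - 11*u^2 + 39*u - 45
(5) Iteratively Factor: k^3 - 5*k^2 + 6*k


(1) = (h - 4)*(h^2 - h - 20) = (h - 5)*(h - 4)*(h + 4)
(2) = (q - 4)*(q^2 + 4*q + 3) = (q - 4)*(q + 1)*(q + 3)
(3) = (v)*(v - 2)
(4) = (u - 3)*(u^2 - 8*u + 15) = (u - 5)*(u - 3)*(u - 3)
(5) = (k - 3)*(k^2 - 2*k) = k*(k - 3)*(k - 2)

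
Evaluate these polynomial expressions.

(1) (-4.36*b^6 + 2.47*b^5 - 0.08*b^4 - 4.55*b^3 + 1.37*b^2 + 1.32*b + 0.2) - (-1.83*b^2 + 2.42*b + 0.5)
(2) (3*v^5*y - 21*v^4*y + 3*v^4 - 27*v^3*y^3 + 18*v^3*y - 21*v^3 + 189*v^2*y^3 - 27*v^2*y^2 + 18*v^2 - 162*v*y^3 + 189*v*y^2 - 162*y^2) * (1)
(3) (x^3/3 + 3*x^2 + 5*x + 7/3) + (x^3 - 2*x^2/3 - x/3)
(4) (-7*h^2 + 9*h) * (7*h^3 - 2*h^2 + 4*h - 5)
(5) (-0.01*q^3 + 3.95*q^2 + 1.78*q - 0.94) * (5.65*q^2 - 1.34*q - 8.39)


(1) = -4.36*b^6 + 2.47*b^5 - 0.08*b^4 - 4.55*b^3 + 3.2*b^2 - 1.1*b - 0.3
(2) = 3*v^5*y - 21*v^4*y + 3*v^4 - 27*v^3*y^3 + 18*v^3*y - 21*v^3 + 189*v^2*y^3 - 27*v^2*y^2 + 18*v^2 - 162*v*y^3 + 189*v*y^2 - 162*y^2
(3) = 4*x^3/3 + 7*x^2/3 + 14*x/3 + 7/3
(4) = -49*h^5 + 77*h^4 - 46*h^3 + 71*h^2 - 45*h
(5) = -0.0565*q^5 + 22.3309*q^4 + 4.8479*q^3 - 40.8367*q^2 - 13.6746*q + 7.8866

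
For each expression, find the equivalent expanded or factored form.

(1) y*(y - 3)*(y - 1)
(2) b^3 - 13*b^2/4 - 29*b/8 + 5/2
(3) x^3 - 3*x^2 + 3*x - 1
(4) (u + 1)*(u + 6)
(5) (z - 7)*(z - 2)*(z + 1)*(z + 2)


(1) = y^3 - 4*y^2 + 3*y
(2) = (b - 4)*(b - 1/2)*(b + 5/4)
(3) = (x - 1)^3
(4) = u^2 + 7*u + 6
(5) = z^4 - 6*z^3 - 11*z^2 + 24*z + 28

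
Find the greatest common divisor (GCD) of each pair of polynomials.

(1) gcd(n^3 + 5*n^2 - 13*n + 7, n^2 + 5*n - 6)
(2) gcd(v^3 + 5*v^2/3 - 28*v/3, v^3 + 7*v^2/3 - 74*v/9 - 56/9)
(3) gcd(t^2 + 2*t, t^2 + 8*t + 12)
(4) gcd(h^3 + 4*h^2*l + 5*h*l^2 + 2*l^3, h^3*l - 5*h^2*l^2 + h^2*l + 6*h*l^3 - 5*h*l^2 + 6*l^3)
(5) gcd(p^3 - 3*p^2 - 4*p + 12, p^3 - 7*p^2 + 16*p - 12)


(1) = gcd((n - 1)^2*(n + 7), (n - 1)*(n + 6)) = n - 1
(2) = v^2 + 5*v/3 - 28/3
(3) = t + 2
(4) = 1
(5) = gcd((p - 3)*(p - 2)*(p + 2), (p - 3)*(p - 2)^2) = p^2 - 5*p + 6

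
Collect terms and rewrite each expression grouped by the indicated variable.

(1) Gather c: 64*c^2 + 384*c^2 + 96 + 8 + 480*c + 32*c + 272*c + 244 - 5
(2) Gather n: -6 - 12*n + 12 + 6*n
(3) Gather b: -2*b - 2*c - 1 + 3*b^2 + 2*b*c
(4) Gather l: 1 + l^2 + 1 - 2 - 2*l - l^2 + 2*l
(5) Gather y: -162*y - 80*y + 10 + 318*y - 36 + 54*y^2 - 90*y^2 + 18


(1) = 448*c^2 + 784*c + 343
(2) = 6 - 6*n
(3) = 3*b^2 + b*(2*c - 2) - 2*c - 1
(4) = 0
(5) = -36*y^2 + 76*y - 8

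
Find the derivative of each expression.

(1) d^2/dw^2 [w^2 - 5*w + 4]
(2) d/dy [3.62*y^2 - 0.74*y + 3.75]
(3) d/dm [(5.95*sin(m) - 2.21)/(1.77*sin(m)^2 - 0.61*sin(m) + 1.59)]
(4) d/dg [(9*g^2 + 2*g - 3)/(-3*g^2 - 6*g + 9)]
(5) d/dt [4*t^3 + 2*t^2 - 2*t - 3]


(1) = 2
(2) = 7.24*y - 0.74
(3) = (-10.5315*sin(m)^2 + 7.8234*sin(m) + 8.1124)*cos(m)/(3.1329*sin(m)^4 - 2.1594*sin(m)^3 + 6.0007*sin(m)^2 - 1.9398*sin(m) + 2.5281)
(4) = 16*g*(3 - g)/(3*(g^4 + 4*g^3 - 2*g^2 - 12*g + 9))
(5) = 12*t^2 + 4*t - 2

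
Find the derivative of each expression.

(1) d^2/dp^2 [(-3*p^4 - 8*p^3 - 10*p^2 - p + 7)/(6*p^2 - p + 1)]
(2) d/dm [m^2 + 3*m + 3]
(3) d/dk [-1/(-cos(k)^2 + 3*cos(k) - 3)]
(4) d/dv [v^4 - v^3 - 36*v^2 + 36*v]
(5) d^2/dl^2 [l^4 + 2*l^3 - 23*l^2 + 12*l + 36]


(1) = 2*(-108*p^6 + 54*p^5 - 63*p^4 - 32*p^3 + 942*p^2 - 132*p - 46)/(216*p^6 - 108*p^5 + 126*p^4 - 37*p^3 + 21*p^2 - 3*p + 1)
(2) = 2*m + 3
(3) = (2*cos(k) - 3)*sin(k)/(cos(k)^2 - 3*cos(k) + 3)^2
(4) = 4*v^3 - 3*v^2 - 72*v + 36
(5) = 12*l^2 + 12*l - 46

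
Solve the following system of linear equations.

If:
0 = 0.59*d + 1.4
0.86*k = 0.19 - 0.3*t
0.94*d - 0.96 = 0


Then:
No Solution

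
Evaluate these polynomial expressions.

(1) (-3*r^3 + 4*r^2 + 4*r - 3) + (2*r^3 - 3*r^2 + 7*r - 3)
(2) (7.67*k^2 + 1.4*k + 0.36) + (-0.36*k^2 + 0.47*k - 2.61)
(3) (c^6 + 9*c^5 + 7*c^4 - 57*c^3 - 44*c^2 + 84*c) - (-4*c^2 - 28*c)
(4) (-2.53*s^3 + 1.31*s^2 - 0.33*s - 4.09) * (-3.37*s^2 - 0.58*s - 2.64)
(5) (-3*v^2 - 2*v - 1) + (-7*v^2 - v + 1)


(1) = -r^3 + r^2 + 11*r - 6
(2) = 7.31*k^2 + 1.87*k - 2.25
(3) = c^6 + 9*c^5 + 7*c^4 - 57*c^3 - 40*c^2 + 112*c
(4) = 8.5261*s^5 - 2.9473*s^4 + 7.0315*s^3 + 10.5163*s^2 + 3.2434*s + 10.7976
(5) = -10*v^2 - 3*v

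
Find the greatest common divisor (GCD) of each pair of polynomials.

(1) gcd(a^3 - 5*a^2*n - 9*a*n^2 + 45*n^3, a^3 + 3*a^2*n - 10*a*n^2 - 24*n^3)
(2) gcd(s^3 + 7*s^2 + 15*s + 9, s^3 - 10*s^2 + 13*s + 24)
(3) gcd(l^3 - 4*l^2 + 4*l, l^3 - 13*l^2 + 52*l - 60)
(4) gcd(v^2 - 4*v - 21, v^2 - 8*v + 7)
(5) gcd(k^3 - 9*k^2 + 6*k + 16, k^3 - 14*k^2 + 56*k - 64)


(1) = gcd((a - 5*n)*(a - 3*n)*(a + 3*n), (a - 3*n)*(a + 2*n)*(a + 4*n)) = a - 3*n
(2) = s + 1
(3) = l - 2
(4) = gcd((v - 7)*(v + 3), (v - 7)*(v - 1)) = v - 7
(5) = k^2 - 10*k + 16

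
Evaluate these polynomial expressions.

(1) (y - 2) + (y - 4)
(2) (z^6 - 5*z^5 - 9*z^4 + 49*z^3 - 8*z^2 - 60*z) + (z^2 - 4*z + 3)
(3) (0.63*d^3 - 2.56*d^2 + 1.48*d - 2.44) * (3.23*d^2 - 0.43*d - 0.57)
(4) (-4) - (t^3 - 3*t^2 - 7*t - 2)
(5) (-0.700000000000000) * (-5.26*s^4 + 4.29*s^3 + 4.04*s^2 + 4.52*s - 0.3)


(1) = 2*y - 6
(2) = z^6 - 5*z^5 - 9*z^4 + 49*z^3 - 7*z^2 - 64*z + 3
(3) = 2.0349*d^5 - 8.5397*d^4 + 5.5221*d^3 - 7.0584*d^2 + 0.2056*d + 1.3908
(4) = -t^3 + 3*t^2 + 7*t - 2
(5) = 3.682*s^4 - 3.003*s^3 - 2.828*s^2 - 3.164*s + 0.21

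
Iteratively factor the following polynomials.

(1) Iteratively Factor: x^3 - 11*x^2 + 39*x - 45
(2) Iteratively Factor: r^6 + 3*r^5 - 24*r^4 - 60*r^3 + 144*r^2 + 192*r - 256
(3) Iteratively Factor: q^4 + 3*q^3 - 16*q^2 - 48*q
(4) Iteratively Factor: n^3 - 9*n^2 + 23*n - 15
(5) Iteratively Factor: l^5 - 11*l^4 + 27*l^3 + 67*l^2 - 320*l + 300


(1) = (x - 3)*(x^2 - 8*x + 15) = (x - 5)*(x - 3)*(x - 3)
(2) = (r + 4)*(r^5 - r^4 - 20*r^3 + 20*r^2 + 64*r - 64) = (r - 4)*(r + 4)*(r^4 + 3*r^3 - 8*r^2 - 12*r + 16) = (r - 4)*(r + 4)^2*(r^3 - r^2 - 4*r + 4) = (r - 4)*(r + 2)*(r + 4)^2*(r^2 - 3*r + 2) = (r - 4)*(r - 2)*(r + 2)*(r + 4)^2*(r - 1)
(3) = (q - 4)*(q^3 + 7*q^2 + 12*q) = q*(q - 4)*(q^2 + 7*q + 12) = q*(q - 4)*(q + 3)*(q + 4)
(4) = (n - 1)*(n^2 - 8*n + 15) = (n - 3)*(n - 1)*(n - 5)
(5) = (l - 5)*(l^4 - 6*l^3 - 3*l^2 + 52*l - 60) = (l - 5)*(l - 2)*(l^3 - 4*l^2 - 11*l + 30) = (l - 5)*(l - 2)*(l + 3)*(l^2 - 7*l + 10) = (l - 5)*(l - 2)^2*(l + 3)*(l - 5)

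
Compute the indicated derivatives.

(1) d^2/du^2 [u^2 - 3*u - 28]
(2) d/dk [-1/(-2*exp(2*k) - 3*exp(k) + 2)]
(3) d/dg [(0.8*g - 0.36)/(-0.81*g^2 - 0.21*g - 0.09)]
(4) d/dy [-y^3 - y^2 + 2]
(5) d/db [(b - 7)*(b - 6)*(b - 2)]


(1) = 2
(2) = (-4*exp(k) - 3)*exp(k)/(2*exp(2*k) + 3*exp(k) - 2)^2
(3) = (0.648*g^2 - 0.5832*g - 0.1476)/(0.6561*g^4 + 0.3402*g^3 + 0.1899*g^2 + 0.0378*g + 0.0081)
(4) = y*(-3*y - 2)
(5) = 3*b^2 - 30*b + 68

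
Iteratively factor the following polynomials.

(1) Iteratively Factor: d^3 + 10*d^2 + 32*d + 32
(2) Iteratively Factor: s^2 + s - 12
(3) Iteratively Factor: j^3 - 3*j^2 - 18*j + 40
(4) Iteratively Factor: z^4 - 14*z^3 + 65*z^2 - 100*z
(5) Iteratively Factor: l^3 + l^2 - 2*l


(1) = (d + 4)*(d^2 + 6*d + 8) = (d + 2)*(d + 4)*(d + 4)
(2) = (s + 4)*(s - 3)
(3) = (j - 2)*(j^2 - j - 20) = (j - 2)*(j + 4)*(j - 5)
(4) = (z - 5)*(z^3 - 9*z^2 + 20*z) = z*(z - 5)*(z^2 - 9*z + 20) = z*(z - 5)^2*(z - 4)
(5) = (l)*(l^2 + l - 2) = l*(l - 1)*(l + 2)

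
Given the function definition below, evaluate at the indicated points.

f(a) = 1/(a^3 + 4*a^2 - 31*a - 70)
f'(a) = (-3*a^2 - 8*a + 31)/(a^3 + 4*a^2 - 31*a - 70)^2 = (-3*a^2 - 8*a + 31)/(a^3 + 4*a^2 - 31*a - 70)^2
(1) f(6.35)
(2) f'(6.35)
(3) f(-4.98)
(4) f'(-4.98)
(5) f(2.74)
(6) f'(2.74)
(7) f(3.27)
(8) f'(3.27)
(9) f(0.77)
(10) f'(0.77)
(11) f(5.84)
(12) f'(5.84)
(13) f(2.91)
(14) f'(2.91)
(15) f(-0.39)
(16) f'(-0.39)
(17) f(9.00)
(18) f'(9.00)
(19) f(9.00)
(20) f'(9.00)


(1) = 0.01
(2) = -0.01
(3) = 0.02
(4) = -0.00
(5) = -0.01
(6) = -0.00
(7) = -0.01
(8) = -0.00
(9) = -0.01
(10) = 0.00
(11) = 0.01
(12) = -0.02
(13) = -0.01
(14) = -0.00
(15) = -0.02
(16) = 0.01
(17) = 0.00
(18) = -0.00
(19) = 0.00
(20) = -0.00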